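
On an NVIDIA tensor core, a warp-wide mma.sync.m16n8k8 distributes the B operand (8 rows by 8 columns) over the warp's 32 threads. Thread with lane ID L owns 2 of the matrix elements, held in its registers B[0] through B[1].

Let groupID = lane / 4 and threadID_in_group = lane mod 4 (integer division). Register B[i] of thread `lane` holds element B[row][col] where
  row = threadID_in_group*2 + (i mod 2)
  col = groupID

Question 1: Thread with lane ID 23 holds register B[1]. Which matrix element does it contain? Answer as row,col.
7,5

L=23->gid=23>>2=5, tid=23&3=3
[1]->row 3·2+1=7  col gid=5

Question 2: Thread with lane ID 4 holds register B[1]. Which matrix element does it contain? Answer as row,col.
1,1

4: G=1,T=0
[1] (0*2+1,1) = (1,1)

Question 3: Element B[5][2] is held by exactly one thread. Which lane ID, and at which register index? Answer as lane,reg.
10,1

c: 2->gid=2  r: 5->tid=2,i&1=1
L=2*4+2=10  i=1=1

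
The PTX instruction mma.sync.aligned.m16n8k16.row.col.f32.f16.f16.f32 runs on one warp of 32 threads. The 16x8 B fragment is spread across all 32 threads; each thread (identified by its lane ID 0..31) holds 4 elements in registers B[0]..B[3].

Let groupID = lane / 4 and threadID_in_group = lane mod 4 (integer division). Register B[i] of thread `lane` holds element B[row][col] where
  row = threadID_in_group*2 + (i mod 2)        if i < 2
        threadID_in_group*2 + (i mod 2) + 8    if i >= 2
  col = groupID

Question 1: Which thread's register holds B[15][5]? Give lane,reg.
23,3

c:5=>grp=5  r:15=>rB=1,tig=3,lo=1
L=5*4+3=23  i=1*2+1=3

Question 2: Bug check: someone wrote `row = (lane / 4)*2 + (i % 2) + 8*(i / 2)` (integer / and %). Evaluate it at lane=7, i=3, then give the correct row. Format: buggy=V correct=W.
buggy=11 correct=15

`(lane / 4)*2 + (i % 2) + 8*(i / 2)`[7,3]->11
7: g=1,t=3
[3] (3*2+1+8,1) = (15,1)
row: 11 vs 15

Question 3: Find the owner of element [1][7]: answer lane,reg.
c=7→G=7  r=1→rhi=0,T=0,p=1
L=7*4+0=28  i=0*2+1=1

28,1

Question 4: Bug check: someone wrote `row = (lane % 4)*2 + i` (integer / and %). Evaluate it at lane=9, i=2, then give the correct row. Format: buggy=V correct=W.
`(lane % 4)*2 + i`[9,2]⇒4
lane 9: gr=2 (9/4), th=1 (9%4)
i=2: r=1*2+0+8=10, c=gr=2
row: 4 vs 10

buggy=4 correct=10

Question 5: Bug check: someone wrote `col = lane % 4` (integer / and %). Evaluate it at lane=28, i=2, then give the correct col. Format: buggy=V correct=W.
`lane % 4`[28,2]→0
L=28→G=28>>2=7, T=28&3=0
[2]→row 0·2+0+8=8  col G=7
col: 0 vs 7

buggy=0 correct=7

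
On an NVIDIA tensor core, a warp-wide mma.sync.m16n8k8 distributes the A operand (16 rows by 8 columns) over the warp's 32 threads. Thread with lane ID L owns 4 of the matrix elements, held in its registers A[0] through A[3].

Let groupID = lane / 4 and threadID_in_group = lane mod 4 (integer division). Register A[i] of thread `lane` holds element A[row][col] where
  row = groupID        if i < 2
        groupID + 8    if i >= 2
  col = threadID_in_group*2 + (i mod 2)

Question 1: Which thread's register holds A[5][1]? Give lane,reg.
r:5=>grp=5,rB=0  c:1=>tig=0,lo=1
L=5*4+0=20  i=0*2+1=1

20,1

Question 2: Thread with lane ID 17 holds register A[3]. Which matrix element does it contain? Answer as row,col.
L=17->g=17>>2=4, t=17&3=1
[3]->row 4+8=12  col 1·2+1=3

12,3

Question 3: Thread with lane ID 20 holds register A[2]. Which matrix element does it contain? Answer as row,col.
L=20→G=20>>2=5, T=20&3=0
[2]→row 5+8=13  col 0·2+0=0

13,0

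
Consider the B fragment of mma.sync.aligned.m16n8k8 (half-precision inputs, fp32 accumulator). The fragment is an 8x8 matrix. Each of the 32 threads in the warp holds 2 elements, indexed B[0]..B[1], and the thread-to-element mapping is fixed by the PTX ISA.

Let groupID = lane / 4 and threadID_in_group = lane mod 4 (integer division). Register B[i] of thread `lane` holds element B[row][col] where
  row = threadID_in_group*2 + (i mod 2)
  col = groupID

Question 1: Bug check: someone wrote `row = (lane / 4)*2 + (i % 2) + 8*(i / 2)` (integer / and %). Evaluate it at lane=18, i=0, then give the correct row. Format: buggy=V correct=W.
`(lane / 4)*2 + (i % 2) + 8*(i / 2)`[18,0]⇒8
lane 18⇒18/4=4, 18 mod 4=2
i=0  r:2·2+0⇒4  c:4
row: 8 vs 4

buggy=8 correct=4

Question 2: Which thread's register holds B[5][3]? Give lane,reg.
14,1

c:3=>grp=3  r:5=>tig=2,lo=1
L=3*4+2=14  i=1=1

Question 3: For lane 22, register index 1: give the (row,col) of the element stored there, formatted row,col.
lane 22->22/4=5, 22 mod 4=2
i=1  r:2·2+1->5  c:5

5,5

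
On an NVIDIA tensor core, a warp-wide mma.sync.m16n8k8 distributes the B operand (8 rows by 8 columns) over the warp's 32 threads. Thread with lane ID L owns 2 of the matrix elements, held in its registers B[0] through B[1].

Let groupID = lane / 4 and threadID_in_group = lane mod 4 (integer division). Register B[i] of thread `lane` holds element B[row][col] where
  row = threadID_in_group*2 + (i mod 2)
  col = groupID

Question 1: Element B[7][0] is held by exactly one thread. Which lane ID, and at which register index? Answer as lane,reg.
3,1

c: 0->gid=0  r: 7->tid=3,i&1=1
L=0*4+3=3  i=1=1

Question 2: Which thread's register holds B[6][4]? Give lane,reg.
c: 4->gid=4  r: 6->tid=3,i&1=0
L=4*4+3=19  i=0=0

19,0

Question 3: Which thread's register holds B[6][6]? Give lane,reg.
27,0

c: 6->gid=6  r: 6->tid=3,i&1=0
L=6*4+3=27  i=0=0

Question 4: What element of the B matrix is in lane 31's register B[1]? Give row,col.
31: grp=7,tig=3
[1] (3*2+1,7) = (7,7)

7,7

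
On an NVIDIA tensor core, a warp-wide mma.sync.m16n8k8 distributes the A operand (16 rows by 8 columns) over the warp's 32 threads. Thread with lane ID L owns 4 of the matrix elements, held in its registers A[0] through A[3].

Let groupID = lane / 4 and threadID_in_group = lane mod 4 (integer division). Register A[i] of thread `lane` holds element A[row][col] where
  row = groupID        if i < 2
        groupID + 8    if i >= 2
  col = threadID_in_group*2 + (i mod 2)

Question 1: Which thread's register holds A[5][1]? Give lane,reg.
20,1

r:5=>grp=5,rB=0  c:1=>tig=0,lo=1
L=5*4+0=20  i=0*2+1=1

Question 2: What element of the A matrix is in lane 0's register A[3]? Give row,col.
0: G=0,T=0
[3] (0+8,0*2+1) = (8,1)

8,1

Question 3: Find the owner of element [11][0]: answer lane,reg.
12,2

r=11→G=3,rhi=1  c=0→T=0,p=0
L=3*4+0=12  i=1*2+0=2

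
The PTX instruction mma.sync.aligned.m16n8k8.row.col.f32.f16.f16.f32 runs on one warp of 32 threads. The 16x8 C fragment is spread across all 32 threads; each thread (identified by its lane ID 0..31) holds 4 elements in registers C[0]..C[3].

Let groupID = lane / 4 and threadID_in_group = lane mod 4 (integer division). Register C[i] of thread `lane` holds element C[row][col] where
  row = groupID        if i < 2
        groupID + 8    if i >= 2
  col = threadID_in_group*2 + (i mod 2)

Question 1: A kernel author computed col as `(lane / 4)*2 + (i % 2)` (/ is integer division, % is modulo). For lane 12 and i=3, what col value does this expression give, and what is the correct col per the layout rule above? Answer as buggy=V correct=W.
buggy=7 correct=1

`(lane / 4)*2 + (i % 2)`[12,3]⇒7
12: gr=3,th=0
[3] (3+8,0*2+1) = (11,1)
col: 7 vs 1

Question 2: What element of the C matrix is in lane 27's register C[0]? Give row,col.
lane 27⇒27/4=6, 27 mod 4=3
i=0  r:6+0⇒6  c:2·3+0⇒6

6,6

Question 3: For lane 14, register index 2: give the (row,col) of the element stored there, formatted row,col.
14: g=3,t=2
[2] (3+8,2*2+0) = (11,4)

11,4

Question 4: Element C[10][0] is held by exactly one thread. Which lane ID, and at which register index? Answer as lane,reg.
r:10=>grp=2,rB=1  c:0=>tig=0,lo=0
L=2*4+0=8  i=1*2+0=2

8,2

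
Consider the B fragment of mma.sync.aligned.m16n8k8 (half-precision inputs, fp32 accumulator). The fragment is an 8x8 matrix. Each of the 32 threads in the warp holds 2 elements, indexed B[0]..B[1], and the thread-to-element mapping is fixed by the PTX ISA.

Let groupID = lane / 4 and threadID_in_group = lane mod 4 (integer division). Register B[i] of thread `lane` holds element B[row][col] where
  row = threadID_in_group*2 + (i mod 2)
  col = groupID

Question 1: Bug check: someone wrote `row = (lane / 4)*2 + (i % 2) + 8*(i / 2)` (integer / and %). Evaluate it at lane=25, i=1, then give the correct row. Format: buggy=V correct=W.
`(lane / 4)*2 + (i % 2) + 8*(i / 2)`[25,1]⇒13
L=25⇒gr=25>>2=6, th=25&3=1
[1]⇒row 1·2+1=3  col gr=6
row: 13 vs 3

buggy=13 correct=3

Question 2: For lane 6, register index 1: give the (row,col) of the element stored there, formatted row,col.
5,1

lane 6: G=1 (6/4), T=2 (6%4)
i=1: r=2*2+1=5, c=G=1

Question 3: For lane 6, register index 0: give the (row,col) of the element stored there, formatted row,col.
6: G=1,T=2
[0] (2*2+0,1) = (4,1)

4,1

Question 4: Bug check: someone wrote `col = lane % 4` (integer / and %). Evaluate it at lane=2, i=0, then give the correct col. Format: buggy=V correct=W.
buggy=2 correct=0

`lane % 4`[2,0]->2
2: gid=0,tid=2
[0] (2*2+0,0) = (4,0)
col: 2 vs 0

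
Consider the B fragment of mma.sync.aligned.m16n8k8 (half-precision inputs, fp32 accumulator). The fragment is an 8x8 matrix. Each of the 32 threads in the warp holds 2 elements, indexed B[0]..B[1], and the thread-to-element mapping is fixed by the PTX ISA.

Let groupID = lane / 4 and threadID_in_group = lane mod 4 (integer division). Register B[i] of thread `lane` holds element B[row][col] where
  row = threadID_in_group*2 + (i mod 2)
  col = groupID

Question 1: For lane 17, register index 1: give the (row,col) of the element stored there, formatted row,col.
17: g=4,t=1
[1] (1*2+1,4) = (3,4)

3,4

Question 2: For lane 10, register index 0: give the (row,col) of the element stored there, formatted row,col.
4,2

10: g=2,t=2
[0] (2*2+0,2) = (4,2)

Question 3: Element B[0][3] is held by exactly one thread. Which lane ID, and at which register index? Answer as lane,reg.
c=3⇒gr=3  r=0⇒th=0,odd=0
L=3*4+0=12  i=0=0

12,0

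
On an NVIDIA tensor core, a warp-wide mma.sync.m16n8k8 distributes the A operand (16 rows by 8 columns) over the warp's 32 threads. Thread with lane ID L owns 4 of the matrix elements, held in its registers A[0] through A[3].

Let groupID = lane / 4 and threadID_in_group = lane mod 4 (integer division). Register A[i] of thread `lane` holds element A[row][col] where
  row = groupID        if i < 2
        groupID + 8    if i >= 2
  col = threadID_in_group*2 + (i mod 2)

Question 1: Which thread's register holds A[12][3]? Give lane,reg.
r=12→G=4,rhi=1  c=3→T=1,p=1
L=4*4+1=17  i=1*2+1=3

17,3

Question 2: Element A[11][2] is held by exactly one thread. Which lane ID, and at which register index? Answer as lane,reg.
r: 11->gid=3,r8=1  c: 2->tid=1,i&1=0
L=3*4+1=13  i=1*2+0=2

13,2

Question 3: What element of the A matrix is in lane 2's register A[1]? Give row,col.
0,5

lane 2→2/4=0, 2 mod 4=2
i=1  r:0+0→0  c:2·2+1→5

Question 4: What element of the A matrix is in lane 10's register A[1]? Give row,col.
2,5

lane 10: gid=2 (10/4), tid=2 (10%4)
i=1: r=2+0=2, c=2*2+1=5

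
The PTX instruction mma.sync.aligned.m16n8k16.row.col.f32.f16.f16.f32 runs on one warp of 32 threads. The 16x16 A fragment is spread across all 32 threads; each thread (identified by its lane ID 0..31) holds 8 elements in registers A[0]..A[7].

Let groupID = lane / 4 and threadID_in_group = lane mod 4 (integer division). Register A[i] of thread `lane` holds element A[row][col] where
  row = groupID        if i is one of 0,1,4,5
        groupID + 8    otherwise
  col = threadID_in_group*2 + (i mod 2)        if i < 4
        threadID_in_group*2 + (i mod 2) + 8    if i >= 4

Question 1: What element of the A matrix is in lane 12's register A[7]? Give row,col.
11,9

lane 12: gr=3 (12/4), th=0 (12%4)
i=7: r=3+8=11, c=0*2+1+8=9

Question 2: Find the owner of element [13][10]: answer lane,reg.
r=13→G=5,rhi=1  c=10→chi=1,T=1,p=0
L=5*4+1=21  i=1*4+1*2+0=6

21,6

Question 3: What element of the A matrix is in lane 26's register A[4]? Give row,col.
L=26⇒gr=26>>2=6, th=26&3=2
[4]⇒row 6+0=6  col 2·2+0+8=12

6,12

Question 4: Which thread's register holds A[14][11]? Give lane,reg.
r=14→G=6,rhi=1  c=11→chi=1,T=1,p=1
L=6*4+1=25  i=1*4+1*2+1=7

25,7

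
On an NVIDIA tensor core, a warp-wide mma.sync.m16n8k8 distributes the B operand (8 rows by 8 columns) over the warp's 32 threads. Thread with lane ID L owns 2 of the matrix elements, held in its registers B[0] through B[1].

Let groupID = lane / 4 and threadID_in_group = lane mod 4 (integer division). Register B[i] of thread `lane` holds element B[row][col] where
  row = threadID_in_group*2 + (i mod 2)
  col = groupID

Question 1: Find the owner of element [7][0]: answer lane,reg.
c: 0->gid=0  r: 7->tid=3,i&1=1
L=0*4+3=3  i=1=1

3,1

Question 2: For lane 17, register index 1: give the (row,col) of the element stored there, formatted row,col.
17: g=4,t=1
[1] (1*2+1,4) = (3,4)

3,4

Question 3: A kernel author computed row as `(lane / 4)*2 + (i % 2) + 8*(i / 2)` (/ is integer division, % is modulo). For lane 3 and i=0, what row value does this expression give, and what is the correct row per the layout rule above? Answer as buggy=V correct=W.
`(lane / 4)*2 + (i % 2) + 8*(i / 2)`[3,0]=>0
lane 3=>3/4=0, 3 mod 4=3
i=0  r:2·3+0=>6  c:0
row: 0 vs 6

buggy=0 correct=6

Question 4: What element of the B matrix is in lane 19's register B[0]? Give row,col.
lane 19: gr=4 (19/4), th=3 (19%4)
i=0: r=3*2+0=6, c=gr=4

6,4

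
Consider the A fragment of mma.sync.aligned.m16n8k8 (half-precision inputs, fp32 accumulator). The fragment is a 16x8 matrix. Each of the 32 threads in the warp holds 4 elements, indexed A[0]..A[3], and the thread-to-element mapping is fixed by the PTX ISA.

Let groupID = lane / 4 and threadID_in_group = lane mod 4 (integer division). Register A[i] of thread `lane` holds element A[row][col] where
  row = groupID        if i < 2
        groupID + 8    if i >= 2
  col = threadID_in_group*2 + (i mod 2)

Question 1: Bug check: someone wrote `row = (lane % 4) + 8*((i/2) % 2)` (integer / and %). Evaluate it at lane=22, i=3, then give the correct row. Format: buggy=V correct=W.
buggy=10 correct=13

`(lane % 4) + 8*((i/2) % 2)`[22,3]=>10
lane 22=>22/4=5, 22 mod 4=2
i=3  r:5+8=>13  c:2·2+1=>5
row: 10 vs 13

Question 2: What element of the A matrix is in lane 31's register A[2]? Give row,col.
15,6

31: gid=7,tid=3
[2] (7+8,3*2+0) = (15,6)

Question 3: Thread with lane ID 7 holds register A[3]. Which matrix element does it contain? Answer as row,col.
9,7

7: G=1,T=3
[3] (1+8,3*2+1) = (9,7)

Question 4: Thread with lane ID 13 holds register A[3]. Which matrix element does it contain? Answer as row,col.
lane 13⇒13/4=3, 13 mod 4=1
i=3  r:3+8⇒11  c:2·1+1⇒3

11,3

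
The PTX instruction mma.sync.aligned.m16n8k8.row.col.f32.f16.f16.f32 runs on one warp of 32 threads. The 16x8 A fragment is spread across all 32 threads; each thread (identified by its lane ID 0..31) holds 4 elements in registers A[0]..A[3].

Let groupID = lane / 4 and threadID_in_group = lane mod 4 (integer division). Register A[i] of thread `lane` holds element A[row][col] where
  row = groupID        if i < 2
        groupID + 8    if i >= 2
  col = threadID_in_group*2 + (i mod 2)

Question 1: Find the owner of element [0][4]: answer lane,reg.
r: 0->gid=0,r8=0  c: 4->tid=2,i&1=0
L=0*4+2=2  i=0*2+0=0

2,0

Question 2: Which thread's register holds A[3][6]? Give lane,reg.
r:3=>grp=3,rB=0  c:6=>tig=3,lo=0
L=3*4+3=15  i=0*2+0=0

15,0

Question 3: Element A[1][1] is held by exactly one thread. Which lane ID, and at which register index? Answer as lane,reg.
4,1

r=1->g=1,rb=0  c=1->t=0,b0=1
L=1*4+0=4  i=0*2+1=1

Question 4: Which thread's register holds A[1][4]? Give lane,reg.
6,0

r=1->g=1,rb=0  c=4->t=2,b0=0
L=1*4+2=6  i=0*2+0=0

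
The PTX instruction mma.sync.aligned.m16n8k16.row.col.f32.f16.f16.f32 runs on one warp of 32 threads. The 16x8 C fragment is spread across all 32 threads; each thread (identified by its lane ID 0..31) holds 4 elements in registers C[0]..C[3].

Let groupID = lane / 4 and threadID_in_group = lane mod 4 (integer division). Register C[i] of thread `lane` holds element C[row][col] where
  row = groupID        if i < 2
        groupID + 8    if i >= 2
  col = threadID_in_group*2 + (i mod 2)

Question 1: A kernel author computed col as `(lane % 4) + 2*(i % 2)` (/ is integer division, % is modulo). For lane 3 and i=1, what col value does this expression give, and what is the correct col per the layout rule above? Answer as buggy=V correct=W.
buggy=5 correct=7

`(lane % 4) + 2*(i % 2)`[3,1]->5
lane 3->3/4=0, 3 mod 4=3
i=1  r:0+0->0  c:2·3+1->7
col: 5 vs 7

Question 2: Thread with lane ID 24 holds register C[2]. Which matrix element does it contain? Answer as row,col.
14,0

lane 24->24/4=6, 24 mod 4=0
i=2  r:6+8->14  c:2·0+0->0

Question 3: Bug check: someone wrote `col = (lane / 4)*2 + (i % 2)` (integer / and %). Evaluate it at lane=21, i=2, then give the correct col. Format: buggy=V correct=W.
buggy=10 correct=2

`(lane / 4)*2 + (i % 2)`[21,2]=>10
21: grp=5,tig=1
[2] (5+8,1*2+0) = (13,2)
col: 10 vs 2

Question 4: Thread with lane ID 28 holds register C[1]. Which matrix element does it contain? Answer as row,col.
7,1

lane 28⇒28/4=7, 28 mod 4=0
i=1  r:7+0⇒7  c:2·0+1⇒1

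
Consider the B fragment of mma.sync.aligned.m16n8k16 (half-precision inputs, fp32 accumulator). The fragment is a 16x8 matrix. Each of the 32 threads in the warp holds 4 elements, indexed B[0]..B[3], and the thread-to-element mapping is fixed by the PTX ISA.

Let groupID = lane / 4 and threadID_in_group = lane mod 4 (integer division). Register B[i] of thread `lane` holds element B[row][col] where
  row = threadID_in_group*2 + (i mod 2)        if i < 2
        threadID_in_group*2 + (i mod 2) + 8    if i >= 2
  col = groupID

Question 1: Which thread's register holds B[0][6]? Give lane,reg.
24,0

c=6⇒gr=6  r=0⇒Rb=0,th=0,odd=0
L=6*4+0=24  i=0*2+0=0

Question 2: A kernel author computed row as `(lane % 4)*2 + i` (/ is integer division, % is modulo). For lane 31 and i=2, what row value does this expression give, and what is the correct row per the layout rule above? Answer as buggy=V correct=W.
buggy=8 correct=14

`(lane % 4)*2 + i`[31,2]=>8
31: grp=7,tig=3
[2] (3*2+0+8,7) = (14,7)
row: 8 vs 14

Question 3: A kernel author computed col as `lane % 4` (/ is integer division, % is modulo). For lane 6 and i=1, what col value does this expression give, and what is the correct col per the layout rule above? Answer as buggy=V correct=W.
buggy=2 correct=1

`lane % 4`[6,1]=>2
lane 6: grp=1 (6/4), tig=2 (6%4)
i=1: r=2*2+1+0=5, c=grp=1
col: 2 vs 1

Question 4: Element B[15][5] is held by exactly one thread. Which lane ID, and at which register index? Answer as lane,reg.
c=5->g=5  r=15->rb=1,t=3,b0=1
L=5*4+3=23  i=1*2+1=3

23,3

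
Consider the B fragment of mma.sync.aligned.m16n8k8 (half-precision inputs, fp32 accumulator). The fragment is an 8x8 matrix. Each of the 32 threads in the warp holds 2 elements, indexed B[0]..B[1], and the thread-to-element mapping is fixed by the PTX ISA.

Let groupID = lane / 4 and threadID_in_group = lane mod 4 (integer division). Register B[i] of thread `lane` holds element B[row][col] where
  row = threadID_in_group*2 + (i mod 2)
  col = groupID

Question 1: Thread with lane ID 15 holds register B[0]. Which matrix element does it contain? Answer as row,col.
lane 15⇒15/4=3, 15 mod 4=3
i=0  r:2·3+0⇒6  c:3

6,3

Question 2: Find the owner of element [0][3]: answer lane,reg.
12,0

c: 3->gid=3  r: 0->tid=0,i&1=0
L=3*4+0=12  i=0=0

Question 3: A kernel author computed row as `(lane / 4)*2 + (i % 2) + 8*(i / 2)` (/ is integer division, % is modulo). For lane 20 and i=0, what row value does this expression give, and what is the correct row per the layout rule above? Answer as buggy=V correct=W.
`(lane / 4)*2 + (i % 2) + 8*(i / 2)`[20,0]->10
20: gid=5,tid=0
[0] (0*2+0,5) = (0,5)
row: 10 vs 0

buggy=10 correct=0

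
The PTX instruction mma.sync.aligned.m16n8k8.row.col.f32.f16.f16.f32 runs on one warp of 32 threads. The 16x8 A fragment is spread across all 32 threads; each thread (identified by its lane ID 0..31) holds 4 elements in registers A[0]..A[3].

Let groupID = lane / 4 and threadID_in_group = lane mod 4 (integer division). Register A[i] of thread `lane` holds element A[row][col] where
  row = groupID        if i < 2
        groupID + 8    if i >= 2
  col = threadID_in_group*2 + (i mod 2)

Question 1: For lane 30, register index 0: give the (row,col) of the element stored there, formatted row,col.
lane 30: gr=7 (30/4), th=2 (30%4)
i=0: r=7+0=7, c=2*2+0=4

7,4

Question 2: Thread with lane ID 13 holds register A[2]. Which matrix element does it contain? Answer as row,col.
13: g=3,t=1
[2] (3+8,1*2+0) = (11,2)

11,2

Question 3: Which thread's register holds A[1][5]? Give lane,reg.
6,1

r=1→G=1,rhi=0  c=5→T=2,p=1
L=1*4+2=6  i=0*2+1=1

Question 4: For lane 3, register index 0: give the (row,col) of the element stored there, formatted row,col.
lane 3: gr=0 (3/4), th=3 (3%4)
i=0: r=0+0=0, c=3*2+0=6

0,6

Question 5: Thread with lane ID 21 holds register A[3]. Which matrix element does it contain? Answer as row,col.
lane 21: gid=5 (21/4), tid=1 (21%4)
i=3: r=5+8=13, c=1*2+1=3

13,3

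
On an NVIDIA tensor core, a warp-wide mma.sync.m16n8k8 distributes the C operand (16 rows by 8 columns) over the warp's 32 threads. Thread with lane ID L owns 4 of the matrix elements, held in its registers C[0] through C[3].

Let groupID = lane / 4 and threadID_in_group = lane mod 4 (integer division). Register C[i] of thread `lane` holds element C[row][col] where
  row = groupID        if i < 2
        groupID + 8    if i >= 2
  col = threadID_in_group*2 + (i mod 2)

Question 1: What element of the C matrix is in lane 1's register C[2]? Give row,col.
lane 1: gid=0 (1/4), tid=1 (1%4)
i=2: r=0+8=8, c=1*2+0=2

8,2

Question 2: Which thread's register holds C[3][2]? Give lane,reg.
13,0

r=3⇒gr=3,Rb=0  c=2⇒th=1,odd=0
L=3*4+1=13  i=0*2+0=0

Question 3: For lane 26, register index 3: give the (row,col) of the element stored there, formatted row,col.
14,5

lane 26⇒26/4=6, 26 mod 4=2
i=3  r:6+8⇒14  c:2·2+1⇒5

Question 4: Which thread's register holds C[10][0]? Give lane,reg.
r:10=>grp=2,rB=1  c:0=>tig=0,lo=0
L=2*4+0=8  i=1*2+0=2

8,2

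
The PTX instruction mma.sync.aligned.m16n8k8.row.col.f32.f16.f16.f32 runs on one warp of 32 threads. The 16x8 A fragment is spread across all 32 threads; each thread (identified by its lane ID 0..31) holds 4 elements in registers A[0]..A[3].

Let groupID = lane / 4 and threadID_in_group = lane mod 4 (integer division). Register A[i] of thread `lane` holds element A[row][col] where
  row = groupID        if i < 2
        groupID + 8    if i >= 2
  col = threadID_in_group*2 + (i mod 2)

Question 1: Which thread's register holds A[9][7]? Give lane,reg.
r=9⇒gr=1,Rb=1  c=7⇒th=3,odd=1
L=1*4+3=7  i=1*2+1=3

7,3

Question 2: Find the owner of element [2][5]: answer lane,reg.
r=2⇒gr=2,Rb=0  c=5⇒th=2,odd=1
L=2*4+2=10  i=0*2+1=1

10,1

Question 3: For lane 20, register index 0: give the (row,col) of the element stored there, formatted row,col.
lane 20->20/4=5, 20 mod 4=0
i=0  r:5+0->5  c:2·0+0->0

5,0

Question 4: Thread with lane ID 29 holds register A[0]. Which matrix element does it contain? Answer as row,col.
L=29→G=29>>2=7, T=29&3=1
[0]→row 7+0=7  col 1·2+0=2

7,2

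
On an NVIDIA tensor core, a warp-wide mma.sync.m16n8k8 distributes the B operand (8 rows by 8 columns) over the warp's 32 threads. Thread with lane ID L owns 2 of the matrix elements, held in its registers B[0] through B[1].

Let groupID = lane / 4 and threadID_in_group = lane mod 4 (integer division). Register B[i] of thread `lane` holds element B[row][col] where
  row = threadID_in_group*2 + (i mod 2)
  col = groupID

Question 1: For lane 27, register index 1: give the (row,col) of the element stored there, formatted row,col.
27: g=6,t=3
[1] (3*2+1,6) = (7,6)

7,6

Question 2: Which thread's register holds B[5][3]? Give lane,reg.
14,1

c=3⇒gr=3  r=5⇒th=2,odd=1
L=3*4+2=14  i=1=1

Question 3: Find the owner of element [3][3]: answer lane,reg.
c=3→G=3  r=3→T=1,p=1
L=3*4+1=13  i=1=1

13,1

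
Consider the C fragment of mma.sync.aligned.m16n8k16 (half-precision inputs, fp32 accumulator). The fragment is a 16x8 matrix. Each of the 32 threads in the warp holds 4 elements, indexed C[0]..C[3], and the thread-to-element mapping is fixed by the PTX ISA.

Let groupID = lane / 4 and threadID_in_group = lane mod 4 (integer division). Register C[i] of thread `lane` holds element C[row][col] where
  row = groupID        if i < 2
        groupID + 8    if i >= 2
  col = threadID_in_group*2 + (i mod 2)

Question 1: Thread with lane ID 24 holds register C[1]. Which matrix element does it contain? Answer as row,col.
24: g=6,t=0
[1] (6+0,0*2+1) = (6,1)

6,1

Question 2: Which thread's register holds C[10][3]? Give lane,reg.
r=10→G=2,rhi=1  c=3→T=1,p=1
L=2*4+1=9  i=1*2+1=3

9,3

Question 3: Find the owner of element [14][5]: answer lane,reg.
r: 14->gid=6,r8=1  c: 5->tid=2,i&1=1
L=6*4+2=26  i=1*2+1=3

26,3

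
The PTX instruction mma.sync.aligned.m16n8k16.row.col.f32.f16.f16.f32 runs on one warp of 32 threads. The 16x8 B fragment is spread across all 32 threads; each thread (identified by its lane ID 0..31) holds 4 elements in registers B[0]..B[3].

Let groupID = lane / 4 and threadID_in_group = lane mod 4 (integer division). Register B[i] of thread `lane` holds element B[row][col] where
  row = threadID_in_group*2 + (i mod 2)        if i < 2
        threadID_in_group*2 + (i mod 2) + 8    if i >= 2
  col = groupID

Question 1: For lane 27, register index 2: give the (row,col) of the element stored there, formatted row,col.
lane 27=>27/4=6, 27 mod 4=3
i=2  r:2·3+0+8=>14  c:6

14,6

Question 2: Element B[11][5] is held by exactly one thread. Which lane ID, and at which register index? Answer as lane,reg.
c:5=>grp=5  r:11=>rB=1,tig=1,lo=1
L=5*4+1=21  i=1*2+1=3

21,3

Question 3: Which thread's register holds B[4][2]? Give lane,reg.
10,0

c: 2->gid=2  r: 4->r8=0,tid=2,i&1=0
L=2*4+2=10  i=0*2+0=0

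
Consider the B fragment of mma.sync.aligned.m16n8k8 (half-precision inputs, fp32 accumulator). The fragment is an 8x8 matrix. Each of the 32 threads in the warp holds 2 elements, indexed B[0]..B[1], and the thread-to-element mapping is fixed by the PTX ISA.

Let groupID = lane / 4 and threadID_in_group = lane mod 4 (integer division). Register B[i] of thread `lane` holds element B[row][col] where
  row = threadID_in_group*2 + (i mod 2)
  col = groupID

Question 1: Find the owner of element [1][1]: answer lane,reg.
4,1

c: 1->gid=1  r: 1->tid=0,i&1=1
L=1*4+0=4  i=1=1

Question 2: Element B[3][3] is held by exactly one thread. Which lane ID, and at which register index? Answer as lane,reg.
c:3=>grp=3  r:3=>tig=1,lo=1
L=3*4+1=13  i=1=1

13,1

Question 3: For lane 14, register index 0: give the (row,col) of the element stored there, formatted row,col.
4,3

lane 14: g=3 (14/4), t=2 (14%4)
i=0: r=2*2+0=4, c=g=3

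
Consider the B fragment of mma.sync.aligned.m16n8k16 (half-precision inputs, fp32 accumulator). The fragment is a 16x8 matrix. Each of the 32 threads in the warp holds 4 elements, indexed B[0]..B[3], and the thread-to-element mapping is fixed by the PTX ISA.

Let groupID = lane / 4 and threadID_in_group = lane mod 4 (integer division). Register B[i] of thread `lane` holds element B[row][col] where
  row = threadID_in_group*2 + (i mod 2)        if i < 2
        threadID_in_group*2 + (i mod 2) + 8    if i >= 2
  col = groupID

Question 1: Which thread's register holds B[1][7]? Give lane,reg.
28,1

c=7->g=7  r=1->rb=0,t=0,b0=1
L=7*4+0=28  i=0*2+1=1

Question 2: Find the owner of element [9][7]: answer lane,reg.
c=7->g=7  r=9->rb=1,t=0,b0=1
L=7*4+0=28  i=1*2+1=3

28,3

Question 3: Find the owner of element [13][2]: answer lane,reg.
10,3

c=2->g=2  r=13->rb=1,t=2,b0=1
L=2*4+2=10  i=1*2+1=3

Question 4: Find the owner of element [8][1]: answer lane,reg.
c=1→G=1  r=8→rhi=1,T=0,p=0
L=1*4+0=4  i=1*2+0=2

4,2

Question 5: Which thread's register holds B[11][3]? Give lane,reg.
13,3

c=3→G=3  r=11→rhi=1,T=1,p=1
L=3*4+1=13  i=1*2+1=3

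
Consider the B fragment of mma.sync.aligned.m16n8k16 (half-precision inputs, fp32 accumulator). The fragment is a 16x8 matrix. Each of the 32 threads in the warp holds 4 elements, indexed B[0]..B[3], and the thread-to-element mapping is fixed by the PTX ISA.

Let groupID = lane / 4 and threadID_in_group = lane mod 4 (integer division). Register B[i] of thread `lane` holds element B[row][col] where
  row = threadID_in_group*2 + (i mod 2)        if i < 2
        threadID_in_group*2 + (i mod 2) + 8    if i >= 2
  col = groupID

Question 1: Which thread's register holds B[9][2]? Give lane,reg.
8,3

c=2→G=2  r=9→rhi=1,T=0,p=1
L=2*4+0=8  i=1*2+1=3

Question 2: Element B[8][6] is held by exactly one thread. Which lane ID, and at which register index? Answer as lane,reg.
c: 6->gid=6  r: 8->r8=1,tid=0,i&1=0
L=6*4+0=24  i=1*2+0=2

24,2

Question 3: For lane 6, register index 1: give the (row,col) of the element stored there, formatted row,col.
lane 6⇒6/4=1, 6 mod 4=2
i=1  r:2·2+1+0⇒5  c:1

5,1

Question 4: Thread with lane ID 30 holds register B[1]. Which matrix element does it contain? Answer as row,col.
5,7

lane 30: grp=7 (30/4), tig=2 (30%4)
i=1: r=2*2+1+0=5, c=grp=7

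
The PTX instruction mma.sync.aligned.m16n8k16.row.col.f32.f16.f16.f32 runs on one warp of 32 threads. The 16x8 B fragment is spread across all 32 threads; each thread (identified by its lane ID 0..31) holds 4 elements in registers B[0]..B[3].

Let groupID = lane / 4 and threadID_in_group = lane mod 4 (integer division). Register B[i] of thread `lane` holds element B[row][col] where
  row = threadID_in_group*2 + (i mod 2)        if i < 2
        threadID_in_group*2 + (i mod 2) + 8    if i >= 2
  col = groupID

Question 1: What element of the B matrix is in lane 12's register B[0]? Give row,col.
12: gid=3,tid=0
[0] (0*2+0+0,3) = (0,3)

0,3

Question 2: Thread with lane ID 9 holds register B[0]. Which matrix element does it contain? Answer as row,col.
L=9⇒gr=9>>2=2, th=9&3=1
[0]⇒row 1·2+0+0=2  col gr=2

2,2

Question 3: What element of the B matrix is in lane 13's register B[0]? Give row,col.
2,3

13: gr=3,th=1
[0] (1*2+0+0,3) = (2,3)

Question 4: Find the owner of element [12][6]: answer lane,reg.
26,2

c:6=>grp=6  r:12=>rB=1,tig=2,lo=0
L=6*4+2=26  i=1*2+0=2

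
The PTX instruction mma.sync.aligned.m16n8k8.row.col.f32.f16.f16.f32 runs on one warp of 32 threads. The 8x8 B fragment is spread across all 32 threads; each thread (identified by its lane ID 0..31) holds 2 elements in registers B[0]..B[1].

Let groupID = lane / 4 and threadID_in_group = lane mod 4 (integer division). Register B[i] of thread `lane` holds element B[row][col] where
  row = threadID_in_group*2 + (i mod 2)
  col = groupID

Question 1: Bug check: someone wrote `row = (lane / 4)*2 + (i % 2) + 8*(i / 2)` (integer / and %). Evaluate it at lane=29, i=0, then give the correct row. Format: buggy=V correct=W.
`(lane / 4)*2 + (i % 2) + 8*(i / 2)`[29,0]->14
L=29->gid=29>>2=7, tid=29&3=1
[0]->row 1·2+0=2  col gid=7
row: 14 vs 2

buggy=14 correct=2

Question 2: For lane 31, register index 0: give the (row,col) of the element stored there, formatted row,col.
6,7

L=31⇒gr=31>>2=7, th=31&3=3
[0]⇒row 3·2+0=6  col gr=7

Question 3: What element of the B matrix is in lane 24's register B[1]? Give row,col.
L=24⇒gr=24>>2=6, th=24&3=0
[1]⇒row 0·2+1=1  col gr=6

1,6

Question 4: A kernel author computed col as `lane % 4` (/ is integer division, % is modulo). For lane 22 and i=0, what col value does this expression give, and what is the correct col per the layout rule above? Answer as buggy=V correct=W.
buggy=2 correct=5

`lane % 4`[22,0]→2
L=22→G=22>>2=5, T=22&3=2
[0]→row 2·2+0=4  col G=5
col: 2 vs 5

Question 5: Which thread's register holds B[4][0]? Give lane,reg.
2,0

c:0=>grp=0  r:4=>tig=2,lo=0
L=0*4+2=2  i=0=0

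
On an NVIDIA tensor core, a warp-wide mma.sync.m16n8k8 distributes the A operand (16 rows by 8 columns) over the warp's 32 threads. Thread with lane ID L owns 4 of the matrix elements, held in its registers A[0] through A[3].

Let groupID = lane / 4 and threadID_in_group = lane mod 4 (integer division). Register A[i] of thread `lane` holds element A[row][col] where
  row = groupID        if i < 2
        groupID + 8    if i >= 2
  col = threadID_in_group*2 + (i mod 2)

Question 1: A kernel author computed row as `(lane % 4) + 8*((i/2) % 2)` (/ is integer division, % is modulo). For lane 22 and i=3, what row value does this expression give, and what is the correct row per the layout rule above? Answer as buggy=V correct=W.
buggy=10 correct=13

`(lane % 4) + 8*((i/2) % 2)`[22,3]=>10
22: grp=5,tig=2
[3] (5+8,2*2+1) = (13,5)
row: 10 vs 13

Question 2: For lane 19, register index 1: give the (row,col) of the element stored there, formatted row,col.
4,7

L=19→G=19>>2=4, T=19&3=3
[1]→row 4+0=4  col 3·2+1=7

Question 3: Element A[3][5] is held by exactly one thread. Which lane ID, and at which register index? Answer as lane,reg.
14,1

r=3→G=3,rhi=0  c=5→T=2,p=1
L=3*4+2=14  i=0*2+1=1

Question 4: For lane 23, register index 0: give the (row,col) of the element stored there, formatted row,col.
5,6

L=23->g=23>>2=5, t=23&3=3
[0]->row 5+0=5  col 3·2+0=6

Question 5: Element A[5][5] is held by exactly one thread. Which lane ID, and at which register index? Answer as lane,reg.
r=5->g=5,rb=0  c=5->t=2,b0=1
L=5*4+2=22  i=0*2+1=1

22,1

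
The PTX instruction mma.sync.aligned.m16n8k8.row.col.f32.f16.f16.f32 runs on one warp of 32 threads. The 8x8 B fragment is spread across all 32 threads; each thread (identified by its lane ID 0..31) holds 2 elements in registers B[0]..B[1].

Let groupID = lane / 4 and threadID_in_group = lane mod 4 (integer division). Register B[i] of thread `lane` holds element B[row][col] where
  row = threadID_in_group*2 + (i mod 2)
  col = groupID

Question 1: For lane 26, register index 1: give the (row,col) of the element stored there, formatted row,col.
L=26⇒gr=26>>2=6, th=26&3=2
[1]⇒row 2·2+1=5  col gr=6

5,6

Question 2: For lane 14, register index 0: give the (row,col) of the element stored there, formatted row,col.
lane 14: G=3 (14/4), T=2 (14%4)
i=0: r=2*2+0=4, c=G=3

4,3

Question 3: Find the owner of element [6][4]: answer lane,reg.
19,0

c: 4->gid=4  r: 6->tid=3,i&1=0
L=4*4+3=19  i=0=0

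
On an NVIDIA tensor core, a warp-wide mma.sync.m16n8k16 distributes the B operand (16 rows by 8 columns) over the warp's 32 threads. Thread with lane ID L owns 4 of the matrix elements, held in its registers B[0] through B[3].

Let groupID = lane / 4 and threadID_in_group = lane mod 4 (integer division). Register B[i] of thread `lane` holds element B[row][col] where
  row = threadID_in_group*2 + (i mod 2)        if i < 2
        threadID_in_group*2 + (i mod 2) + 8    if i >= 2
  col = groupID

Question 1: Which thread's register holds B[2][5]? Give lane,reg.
21,0

c=5⇒gr=5  r=2⇒Rb=0,th=1,odd=0
L=5*4+1=21  i=0*2+0=0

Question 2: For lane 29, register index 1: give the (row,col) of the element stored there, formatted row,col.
29: grp=7,tig=1
[1] (1*2+1+0,7) = (3,7)

3,7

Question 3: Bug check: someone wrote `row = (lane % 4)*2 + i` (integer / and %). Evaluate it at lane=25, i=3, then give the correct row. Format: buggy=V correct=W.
`(lane % 4)*2 + i`[25,3]->5
lane 25: gid=6 (25/4), tid=1 (25%4)
i=3: r=1*2+1+8=11, c=gid=6
row: 5 vs 11

buggy=5 correct=11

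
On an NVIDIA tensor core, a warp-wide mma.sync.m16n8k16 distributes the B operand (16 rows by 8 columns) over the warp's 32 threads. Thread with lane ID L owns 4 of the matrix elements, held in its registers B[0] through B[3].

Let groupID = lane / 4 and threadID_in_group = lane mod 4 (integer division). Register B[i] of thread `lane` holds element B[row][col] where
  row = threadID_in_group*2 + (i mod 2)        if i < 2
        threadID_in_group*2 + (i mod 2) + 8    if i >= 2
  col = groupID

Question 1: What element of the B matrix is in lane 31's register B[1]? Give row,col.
31: gr=7,th=3
[1] (3*2+1+0,7) = (7,7)

7,7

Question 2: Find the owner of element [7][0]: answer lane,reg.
c=0⇒gr=0  r=7⇒Rb=0,th=3,odd=1
L=0*4+3=3  i=0*2+1=1

3,1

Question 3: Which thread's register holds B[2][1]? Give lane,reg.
5,0

c:1=>grp=1  r:2=>rB=0,tig=1,lo=0
L=1*4+1=5  i=0*2+0=0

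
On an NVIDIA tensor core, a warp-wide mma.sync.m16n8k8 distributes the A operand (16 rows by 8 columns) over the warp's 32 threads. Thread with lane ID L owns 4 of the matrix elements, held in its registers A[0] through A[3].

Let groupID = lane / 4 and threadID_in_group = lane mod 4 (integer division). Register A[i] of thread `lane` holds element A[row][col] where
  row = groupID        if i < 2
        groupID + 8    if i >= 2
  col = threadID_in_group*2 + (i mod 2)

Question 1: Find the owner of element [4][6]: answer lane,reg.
19,0

r=4->g=4,rb=0  c=6->t=3,b0=0
L=4*4+3=19  i=0*2+0=0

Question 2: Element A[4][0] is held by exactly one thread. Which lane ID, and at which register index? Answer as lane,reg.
r: 4->gid=4,r8=0  c: 0->tid=0,i&1=0
L=4*4+0=16  i=0*2+0=0

16,0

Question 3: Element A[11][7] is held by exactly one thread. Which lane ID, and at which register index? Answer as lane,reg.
r:11=>grp=3,rB=1  c:7=>tig=3,lo=1
L=3*4+3=15  i=1*2+1=3

15,3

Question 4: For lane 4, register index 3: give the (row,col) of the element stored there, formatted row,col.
9,1

4: G=1,T=0
[3] (1+8,0*2+1) = (9,1)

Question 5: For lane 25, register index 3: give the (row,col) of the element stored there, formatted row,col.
25: G=6,T=1
[3] (6+8,1*2+1) = (14,3)

14,3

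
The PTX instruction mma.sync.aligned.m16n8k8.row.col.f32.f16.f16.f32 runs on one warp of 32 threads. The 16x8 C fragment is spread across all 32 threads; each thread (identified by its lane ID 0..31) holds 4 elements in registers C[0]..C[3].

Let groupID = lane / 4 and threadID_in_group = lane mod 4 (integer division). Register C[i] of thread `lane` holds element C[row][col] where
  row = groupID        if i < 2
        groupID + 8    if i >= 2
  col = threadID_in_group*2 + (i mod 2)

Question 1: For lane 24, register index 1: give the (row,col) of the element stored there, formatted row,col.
6,1

lane 24->24/4=6, 24 mod 4=0
i=1  r:6+0->6  c:2·0+1->1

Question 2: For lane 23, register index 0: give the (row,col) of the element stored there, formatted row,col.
lane 23⇒23/4=5, 23 mod 4=3
i=0  r:5+0⇒5  c:2·3+0⇒6

5,6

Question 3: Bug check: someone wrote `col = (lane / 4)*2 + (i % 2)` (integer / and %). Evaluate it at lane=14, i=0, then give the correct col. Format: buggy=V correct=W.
buggy=6 correct=4

`(lane / 4)*2 + (i % 2)`[14,0]->6
lane 14->14/4=3, 14 mod 4=2
i=0  r:3+0->3  c:2·2+0->4
col: 6 vs 4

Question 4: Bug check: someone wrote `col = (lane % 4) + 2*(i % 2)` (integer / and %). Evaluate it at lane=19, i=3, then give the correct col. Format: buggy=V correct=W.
`(lane % 4) + 2*(i % 2)`[19,3]=>5
L=19=>grp=19>>2=4, tig=19&3=3
[3]=>row 4+8=12  col 3·2+1=7
col: 5 vs 7

buggy=5 correct=7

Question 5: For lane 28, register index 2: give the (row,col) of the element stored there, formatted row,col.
15,0

lane 28: g=7 (28/4), t=0 (28%4)
i=2: r=7+8=15, c=0*2+0=0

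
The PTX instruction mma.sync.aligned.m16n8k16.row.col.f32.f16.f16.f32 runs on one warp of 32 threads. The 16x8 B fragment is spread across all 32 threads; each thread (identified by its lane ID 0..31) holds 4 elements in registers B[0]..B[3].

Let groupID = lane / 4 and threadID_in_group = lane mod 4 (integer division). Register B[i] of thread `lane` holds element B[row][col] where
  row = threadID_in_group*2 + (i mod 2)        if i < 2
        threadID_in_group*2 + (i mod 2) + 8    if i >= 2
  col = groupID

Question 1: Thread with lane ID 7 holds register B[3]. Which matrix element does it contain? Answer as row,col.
lane 7: gid=1 (7/4), tid=3 (7%4)
i=3: r=3*2+1+8=15, c=gid=1

15,1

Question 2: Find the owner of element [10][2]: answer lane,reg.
c=2⇒gr=2  r=10⇒Rb=1,th=1,odd=0
L=2*4+1=9  i=1*2+0=2

9,2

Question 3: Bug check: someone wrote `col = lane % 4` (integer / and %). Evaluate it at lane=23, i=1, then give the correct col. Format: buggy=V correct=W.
buggy=3 correct=5

`lane % 4`[23,1]⇒3
23: gr=5,th=3
[1] (3*2+1+0,5) = (7,5)
col: 3 vs 5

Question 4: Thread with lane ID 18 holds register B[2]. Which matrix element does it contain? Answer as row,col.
12,4

lane 18: grp=4 (18/4), tig=2 (18%4)
i=2: r=2*2+0+8=12, c=grp=4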